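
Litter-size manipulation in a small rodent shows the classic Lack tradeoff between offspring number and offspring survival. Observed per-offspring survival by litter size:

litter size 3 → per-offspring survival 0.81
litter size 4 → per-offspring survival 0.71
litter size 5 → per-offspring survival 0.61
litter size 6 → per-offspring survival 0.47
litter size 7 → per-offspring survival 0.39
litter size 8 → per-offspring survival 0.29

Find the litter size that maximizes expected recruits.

Expected recruits = c × s(c):
  c=3: 3 × 0.81 = 2.430
  c=4: 4 × 0.71 = 2.840
  c=5: 5 × 0.61 = 3.050
  c=6: 6 × 0.47 = 2.820
  c=7: 7 × 0.39 = 2.730
  c=8: 8 × 0.29 = 2.320
Maximum at c = 5 (3.050 recruits).

5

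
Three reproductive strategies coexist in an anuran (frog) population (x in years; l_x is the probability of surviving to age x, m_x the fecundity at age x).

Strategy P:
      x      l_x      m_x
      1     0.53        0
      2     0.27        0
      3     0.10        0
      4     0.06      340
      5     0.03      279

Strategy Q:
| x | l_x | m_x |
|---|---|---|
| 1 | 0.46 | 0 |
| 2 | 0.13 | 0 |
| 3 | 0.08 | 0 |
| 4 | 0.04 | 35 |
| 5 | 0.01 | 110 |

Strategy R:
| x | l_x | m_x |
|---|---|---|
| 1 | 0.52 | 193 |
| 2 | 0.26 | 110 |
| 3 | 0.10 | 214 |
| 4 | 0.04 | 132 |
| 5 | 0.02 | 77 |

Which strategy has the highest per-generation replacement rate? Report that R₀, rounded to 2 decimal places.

157.18

Strategy P: R₀ = 0.53×0 + 0.27×0 + 0.10×0 + 0.06×340 + 0.03×279 = 28.7700
Strategy Q: R₀ = 0.46×0 + 0.13×0 + 0.08×0 + 0.04×35 + 0.01×110 = 2.5000
Strategy R: R₀ = 0.52×193 + 0.26×110 + 0.10×214 + 0.04×132 + 0.02×77 = 157.1800
Highest R₀: strategy R with 157.1800.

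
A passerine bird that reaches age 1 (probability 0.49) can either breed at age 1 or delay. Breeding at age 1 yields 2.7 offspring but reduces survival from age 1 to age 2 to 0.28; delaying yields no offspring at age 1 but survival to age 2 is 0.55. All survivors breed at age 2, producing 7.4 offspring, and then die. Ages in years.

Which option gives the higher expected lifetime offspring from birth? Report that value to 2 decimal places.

2.34

breed at age 1: R₀ = 0.49 × (2.7 + 0.28 × 7.4) = 0.49 × 4.7720 = 2.3383
delay to age 2: R₀ = 0.49 × (0.55 × 7.4) = 0.49 × 4.0700 = 1.9943
Higher: breed at age 1 (2.3383).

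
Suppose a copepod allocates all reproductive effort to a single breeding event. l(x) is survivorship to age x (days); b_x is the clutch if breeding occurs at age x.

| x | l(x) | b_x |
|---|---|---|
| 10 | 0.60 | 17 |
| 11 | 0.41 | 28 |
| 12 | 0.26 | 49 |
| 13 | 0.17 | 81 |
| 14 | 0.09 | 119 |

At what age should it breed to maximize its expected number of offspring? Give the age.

13

Expected offspring if breeding at age x = l(x) × b_x:
  age 10: 0.60 × 17 = 10.200
  age 11: 0.41 × 28 = 11.480
  age 12: 0.26 × 49 = 12.740
  age 13: 0.17 × 81 = 13.770
  age 14: 0.09 × 119 = 10.710
Maximum at age 13 (13.770).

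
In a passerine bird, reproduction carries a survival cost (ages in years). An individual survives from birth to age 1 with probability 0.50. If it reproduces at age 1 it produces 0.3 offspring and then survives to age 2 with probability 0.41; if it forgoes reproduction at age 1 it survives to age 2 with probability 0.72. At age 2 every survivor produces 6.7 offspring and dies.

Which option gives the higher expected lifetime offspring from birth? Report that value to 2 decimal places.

2.41

breed at age 1: R₀ = 0.50 × (0.3 + 0.41 × 6.7) = 0.50 × 3.0470 = 1.5235
delay to age 2: R₀ = 0.50 × (0.72 × 6.7) = 0.50 × 4.8240 = 2.4120
Higher: delay to age 2 (2.4120).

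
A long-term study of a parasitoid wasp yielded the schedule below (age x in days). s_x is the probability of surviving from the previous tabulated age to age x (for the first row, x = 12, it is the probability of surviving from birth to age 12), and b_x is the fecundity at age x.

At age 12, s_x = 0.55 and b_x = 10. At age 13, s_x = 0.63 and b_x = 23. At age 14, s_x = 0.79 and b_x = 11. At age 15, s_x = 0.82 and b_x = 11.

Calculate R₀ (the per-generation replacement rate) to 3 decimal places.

18.950

Survivorship from birth: l_x = s_12·s_13·…·s_x.
  l_12 = 0.55000
  l_13 = 0.34650
  l_14 = 0.27374
  l_15 = 0.22446
R₀ = Σ l_x b_x:
  age 12: 0.55000 × 10 = 5.5000
  age 13: 0.34650 × 23 = 7.9695
  age 14: 0.27374 × 11 = 3.0111
  age 15: 0.22446 × 11 = 2.4691
R₀ = 5.5000 + 7.9695 + 3.0111 + 2.4691 = 18.9497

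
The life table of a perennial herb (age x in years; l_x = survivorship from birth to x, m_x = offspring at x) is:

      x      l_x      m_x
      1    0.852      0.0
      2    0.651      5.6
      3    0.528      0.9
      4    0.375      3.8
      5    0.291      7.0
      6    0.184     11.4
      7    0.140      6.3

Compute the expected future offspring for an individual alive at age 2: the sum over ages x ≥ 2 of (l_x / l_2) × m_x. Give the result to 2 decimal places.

16.22

l_2 = 0.651. Conditional survival from age 2 to x is l_x / l_2.
  x=2: (0.651/0.651) × 5.6 = 5.6000
  x=3: (0.528/0.651) × 0.9 = 0.7300
  x=4: (0.375/0.651) × 3.8 = 2.1889
  x=5: (0.291/0.651) × 7.0 = 3.1290
  x=6: (0.184/0.651) × 11.4 = 3.2221
  x=7: (0.140/0.651) × 6.3 = 1.3548
Sum = 5.6000 + 0.7300 + 2.1889 + 3.1290 + 3.2221 + 1.3548 = 16.2249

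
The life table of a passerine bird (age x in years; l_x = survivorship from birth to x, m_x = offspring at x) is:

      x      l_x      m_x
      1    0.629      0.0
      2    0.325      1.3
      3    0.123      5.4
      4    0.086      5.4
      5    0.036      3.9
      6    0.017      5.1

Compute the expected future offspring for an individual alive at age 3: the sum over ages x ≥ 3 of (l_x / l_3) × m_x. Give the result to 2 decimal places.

l_3 = 0.123. Conditional survival from age 3 to x is l_x / l_3.
  x=3: (0.123/0.123) × 5.4 = 5.4000
  x=4: (0.086/0.123) × 5.4 = 3.7756
  x=5: (0.036/0.123) × 3.9 = 1.1415
  x=6: (0.017/0.123) × 5.1 = 0.7049
Sum = 5.4000 + 3.7756 + 1.1415 + 0.7049 = 11.0220

11.02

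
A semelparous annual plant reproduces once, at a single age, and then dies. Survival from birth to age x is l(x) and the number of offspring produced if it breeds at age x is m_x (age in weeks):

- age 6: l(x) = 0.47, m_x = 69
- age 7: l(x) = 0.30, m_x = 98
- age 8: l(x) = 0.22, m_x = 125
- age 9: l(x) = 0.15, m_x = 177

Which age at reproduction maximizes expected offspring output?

6

Expected offspring if breeding at age x = l(x) × m_x:
  age 6: 0.47 × 69 = 32.430
  age 7: 0.30 × 98 = 29.400
  age 8: 0.22 × 125 = 27.500
  age 9: 0.15 × 177 = 26.550
Maximum at age 6 (32.430).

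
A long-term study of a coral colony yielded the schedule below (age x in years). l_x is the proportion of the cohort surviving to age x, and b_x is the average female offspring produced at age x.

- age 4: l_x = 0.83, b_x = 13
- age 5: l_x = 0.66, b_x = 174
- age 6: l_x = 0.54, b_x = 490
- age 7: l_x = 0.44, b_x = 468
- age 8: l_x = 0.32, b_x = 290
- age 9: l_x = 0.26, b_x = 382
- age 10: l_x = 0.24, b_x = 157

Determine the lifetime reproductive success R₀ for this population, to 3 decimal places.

825.950

R₀ = Σ l_x b_x:
  age 4: 0.83 × 13 = 10.7900
  age 5: 0.66 × 174 = 114.8400
  age 6: 0.54 × 490 = 264.6000
  age 7: 0.44 × 468 = 205.9200
  age 8: 0.32 × 290 = 92.8000
  age 9: 0.26 × 382 = 99.3200
  age 10: 0.24 × 157 = 37.6800
R₀ = 10.7900 + 114.8400 + 264.6000 + 205.9200 + 92.8000 + 99.3200 + 37.6800 = 825.9500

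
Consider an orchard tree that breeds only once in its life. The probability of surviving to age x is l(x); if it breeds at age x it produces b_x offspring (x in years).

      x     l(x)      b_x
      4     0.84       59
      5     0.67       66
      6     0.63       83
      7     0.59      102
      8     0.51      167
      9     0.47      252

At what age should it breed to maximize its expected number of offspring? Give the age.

9

Expected offspring if breeding at age x = l(x) × b_x:
  age 4: 0.84 × 59 = 49.560
  age 5: 0.67 × 66 = 44.220
  age 6: 0.63 × 83 = 52.290
  age 7: 0.59 × 102 = 60.180
  age 8: 0.51 × 167 = 85.170
  age 9: 0.47 × 252 = 118.440
Maximum at age 9 (118.440).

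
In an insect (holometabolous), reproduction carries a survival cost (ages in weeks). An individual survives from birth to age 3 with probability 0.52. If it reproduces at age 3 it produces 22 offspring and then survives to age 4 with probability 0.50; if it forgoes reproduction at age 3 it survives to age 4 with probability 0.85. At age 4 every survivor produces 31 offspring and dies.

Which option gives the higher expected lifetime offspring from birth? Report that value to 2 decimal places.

19.50

breed at age 3: R₀ = 0.52 × (22 + 0.50 × 31) = 0.52 × 37.5000 = 19.5000
delay to age 4: R₀ = 0.52 × (0.85 × 31) = 0.52 × 26.3500 = 13.7020
Higher: breed at age 3 (19.5000).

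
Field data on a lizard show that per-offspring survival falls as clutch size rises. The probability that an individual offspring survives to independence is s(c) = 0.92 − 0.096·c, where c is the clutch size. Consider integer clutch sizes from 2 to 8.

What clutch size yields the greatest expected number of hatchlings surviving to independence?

5

Expected hatchlings surviving to independence = c × s(c):
  c=2: 2 × 0.728 = 1.456
  c=3: 3 × 0.632 = 1.896
  c=4: 4 × 0.536 = 2.144
  c=5: 5 × 0.440 = 2.200
  c=6: 6 × 0.344 = 2.064
  c=7: 7 × 0.248 = 1.736
  c=8: 8 × 0.152 = 1.216
Maximum at c = 5 (2.200 hatchlings surviving to independence).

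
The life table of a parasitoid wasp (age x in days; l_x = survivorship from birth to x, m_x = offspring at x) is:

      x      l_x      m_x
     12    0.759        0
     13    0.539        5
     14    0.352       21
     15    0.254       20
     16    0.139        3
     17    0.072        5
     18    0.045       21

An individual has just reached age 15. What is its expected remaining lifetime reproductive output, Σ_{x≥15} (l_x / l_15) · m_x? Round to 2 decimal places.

26.78

l_15 = 0.254. Conditional survival from age 15 to x is l_x / l_15.
  x=15: (0.254/0.254) × 20 = 20.0000
  x=16: (0.139/0.254) × 3 = 1.6417
  x=17: (0.072/0.254) × 5 = 1.4173
  x=18: (0.045/0.254) × 21 = 3.7205
Sum = 20.0000 + 1.6417 + 1.4173 + 3.7205 = 26.7795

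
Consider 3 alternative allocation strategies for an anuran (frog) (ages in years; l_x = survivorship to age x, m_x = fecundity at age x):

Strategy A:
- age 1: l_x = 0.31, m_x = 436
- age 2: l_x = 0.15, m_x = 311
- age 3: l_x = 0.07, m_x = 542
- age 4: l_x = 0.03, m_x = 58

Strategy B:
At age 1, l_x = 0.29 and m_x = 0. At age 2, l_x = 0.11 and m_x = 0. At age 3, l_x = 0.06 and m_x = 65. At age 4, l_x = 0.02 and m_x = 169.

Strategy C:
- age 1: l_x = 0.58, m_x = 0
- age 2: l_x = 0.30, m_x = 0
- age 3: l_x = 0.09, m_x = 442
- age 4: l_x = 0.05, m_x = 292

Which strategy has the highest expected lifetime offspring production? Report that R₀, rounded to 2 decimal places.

221.49

Strategy A: R₀ = 0.31×436 + 0.15×311 + 0.07×542 + 0.03×58 = 221.4900
Strategy B: R₀ = 0.29×0 + 0.11×0 + 0.06×65 + 0.02×169 = 7.2800
Strategy C: R₀ = 0.58×0 + 0.30×0 + 0.09×442 + 0.05×292 = 54.3800
Highest R₀: strategy A with 221.4900.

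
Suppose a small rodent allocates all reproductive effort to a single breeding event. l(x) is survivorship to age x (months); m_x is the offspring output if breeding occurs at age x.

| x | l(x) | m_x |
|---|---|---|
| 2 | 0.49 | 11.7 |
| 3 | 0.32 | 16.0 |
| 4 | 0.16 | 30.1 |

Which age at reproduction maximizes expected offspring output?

2

Expected offspring if breeding at age x = l(x) × m_x:
  age 2: 0.49 × 11.7 = 5.733
  age 3: 0.32 × 16.0 = 5.120
  age 4: 0.16 × 30.1 = 4.816
Maximum at age 2 (5.733).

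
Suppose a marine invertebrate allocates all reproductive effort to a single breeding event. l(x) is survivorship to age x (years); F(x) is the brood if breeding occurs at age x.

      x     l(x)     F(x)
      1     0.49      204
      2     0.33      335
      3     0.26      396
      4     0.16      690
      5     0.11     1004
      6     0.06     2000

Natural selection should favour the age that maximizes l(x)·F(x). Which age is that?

6

Expected offspring if breeding at age x = l(x) × F(x):
  age 1: 0.49 × 204 = 99.960
  age 2: 0.33 × 335 = 110.550
  age 3: 0.26 × 396 = 102.960
  age 4: 0.16 × 690 = 110.400
  age 5: 0.11 × 1004 = 110.440
  age 6: 0.06 × 2000 = 120.000
Maximum at age 6 (120.000).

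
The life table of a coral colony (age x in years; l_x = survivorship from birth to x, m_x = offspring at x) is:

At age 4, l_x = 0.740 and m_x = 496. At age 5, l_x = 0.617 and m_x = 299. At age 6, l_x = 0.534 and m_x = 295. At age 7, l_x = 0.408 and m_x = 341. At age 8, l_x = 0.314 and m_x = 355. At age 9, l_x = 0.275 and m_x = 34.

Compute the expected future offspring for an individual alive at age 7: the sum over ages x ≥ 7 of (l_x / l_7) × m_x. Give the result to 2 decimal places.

637.13

l_7 = 0.408. Conditional survival from age 7 to x is l_x / l_7.
  x=7: (0.408/0.408) × 341 = 341.0000
  x=8: (0.314/0.408) × 355 = 273.2108
  x=9: (0.275/0.408) × 34 = 22.9167
Sum = 341.0000 + 273.2108 + 22.9167 = 637.1275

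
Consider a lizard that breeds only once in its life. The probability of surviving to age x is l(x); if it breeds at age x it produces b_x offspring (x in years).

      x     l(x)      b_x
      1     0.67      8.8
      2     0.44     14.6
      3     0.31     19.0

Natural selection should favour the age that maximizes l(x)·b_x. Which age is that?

Expected offspring if breeding at age x = l(x) × b_x:
  age 1: 0.67 × 8.8 = 5.896
  age 2: 0.44 × 14.6 = 6.424
  age 3: 0.31 × 19.0 = 5.890
Maximum at age 2 (6.424).

2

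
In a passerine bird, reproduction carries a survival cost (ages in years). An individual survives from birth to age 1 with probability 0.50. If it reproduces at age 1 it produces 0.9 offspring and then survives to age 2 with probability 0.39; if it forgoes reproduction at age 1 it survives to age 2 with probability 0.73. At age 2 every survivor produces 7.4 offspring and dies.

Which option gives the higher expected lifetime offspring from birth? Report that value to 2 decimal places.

breed at age 1: R₀ = 0.50 × (0.9 + 0.39 × 7.4) = 0.50 × 3.7860 = 1.8930
delay to age 2: R₀ = 0.50 × (0.73 × 7.4) = 0.50 × 5.4020 = 2.7010
Higher: delay to age 2 (2.7010).

2.70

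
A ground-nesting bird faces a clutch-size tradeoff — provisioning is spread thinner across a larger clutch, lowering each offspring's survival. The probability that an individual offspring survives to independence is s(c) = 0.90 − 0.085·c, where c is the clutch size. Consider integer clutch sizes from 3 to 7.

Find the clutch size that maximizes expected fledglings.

Expected fledglings = c × s(c):
  c=3: 3 × 0.645 = 1.935
  c=4: 4 × 0.560 = 2.240
  c=5: 5 × 0.475 = 2.375
  c=6: 6 × 0.390 = 2.340
  c=7: 7 × 0.305 = 2.135
Maximum at c = 5 (2.375 fledglings).

5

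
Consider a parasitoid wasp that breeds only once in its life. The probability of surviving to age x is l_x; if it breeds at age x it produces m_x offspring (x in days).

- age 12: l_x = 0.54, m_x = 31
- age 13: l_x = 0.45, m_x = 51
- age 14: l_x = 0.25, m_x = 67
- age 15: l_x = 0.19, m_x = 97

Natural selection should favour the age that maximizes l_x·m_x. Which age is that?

Expected offspring if breeding at age x = l_x × m_x:
  age 12: 0.54 × 31 = 16.740
  age 13: 0.45 × 51 = 22.950
  age 14: 0.25 × 67 = 16.750
  age 15: 0.19 × 97 = 18.430
Maximum at age 13 (22.950).

13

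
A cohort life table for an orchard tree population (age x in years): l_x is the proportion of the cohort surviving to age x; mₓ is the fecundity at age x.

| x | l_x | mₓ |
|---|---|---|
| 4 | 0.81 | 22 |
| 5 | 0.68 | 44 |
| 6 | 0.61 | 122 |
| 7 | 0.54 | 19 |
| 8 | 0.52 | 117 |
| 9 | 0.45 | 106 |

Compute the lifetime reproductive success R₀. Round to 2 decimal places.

R₀ = Σ l_x mₓ:
  age 4: 0.81 × 22 = 17.8200
  age 5: 0.68 × 44 = 29.9200
  age 6: 0.61 × 122 = 74.4200
  age 7: 0.54 × 19 = 10.2600
  age 8: 0.52 × 117 = 60.8400
  age 9: 0.45 × 106 = 47.7000
R₀ = 17.8200 + 29.9200 + 74.4200 + 10.2600 + 60.8400 + 47.7000 = 240.9600

240.96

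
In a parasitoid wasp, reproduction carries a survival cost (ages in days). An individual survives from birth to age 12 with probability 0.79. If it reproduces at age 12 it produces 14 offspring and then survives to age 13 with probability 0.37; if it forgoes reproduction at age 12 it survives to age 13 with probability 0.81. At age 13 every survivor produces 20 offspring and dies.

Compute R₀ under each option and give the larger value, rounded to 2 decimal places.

breed at age 12: R₀ = 0.79 × (14 + 0.37 × 20) = 0.79 × 21.4000 = 16.9060
delay to age 13: R₀ = 0.79 × (0.81 × 20) = 0.79 × 16.2000 = 12.7980
Higher: breed at age 12 (16.9060).

16.91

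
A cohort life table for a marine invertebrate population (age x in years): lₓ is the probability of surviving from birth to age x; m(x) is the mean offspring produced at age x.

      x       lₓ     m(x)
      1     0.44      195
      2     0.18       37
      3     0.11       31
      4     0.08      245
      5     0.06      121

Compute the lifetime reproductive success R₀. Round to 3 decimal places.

R₀ = Σ lₓ m(x):
  age 1: 0.44 × 195 = 85.8000
  age 2: 0.18 × 37 = 6.6600
  age 3: 0.11 × 31 = 3.4100
  age 4: 0.08 × 245 = 19.6000
  age 5: 0.06 × 121 = 7.2600
R₀ = 85.8000 + 6.6600 + 3.4100 + 19.6000 + 7.2600 = 122.7300

122.730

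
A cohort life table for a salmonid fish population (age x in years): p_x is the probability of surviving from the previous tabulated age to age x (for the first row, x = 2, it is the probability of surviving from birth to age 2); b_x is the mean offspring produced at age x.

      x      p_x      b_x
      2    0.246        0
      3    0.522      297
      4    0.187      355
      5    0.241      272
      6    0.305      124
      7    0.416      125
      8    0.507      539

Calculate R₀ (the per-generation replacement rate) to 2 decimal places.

48.75

Survivorship from birth: l_x = p_2·p_3·…·p_x.
  l_2 = 0.24600
  l_3 = 0.12841
  l_4 = 0.02401
  l_5 = 0.00579
  l_6 = 0.00177
  l_7 = 0.00073
  l_8 = 0.00037
R₀ = Σ l_x b_x:
  age 2: 0.24600 × 0 = 0.0000
  age 3: 0.12841 × 297 = 38.1378
  age 4: 0.02401 × 355 = 8.5236
  age 5: 0.00579 × 272 = 1.5749
  age 6: 0.00177 × 124 = 0.2195
  age 7: 0.00073 × 125 = 0.0912
  age 8: 0.00037 × 539 = 0.1994
R₀ = 0.0000 + 38.1378 + 8.5236 + 1.5749 + 0.2195 + 0.0912 + 0.1994 = 48.7464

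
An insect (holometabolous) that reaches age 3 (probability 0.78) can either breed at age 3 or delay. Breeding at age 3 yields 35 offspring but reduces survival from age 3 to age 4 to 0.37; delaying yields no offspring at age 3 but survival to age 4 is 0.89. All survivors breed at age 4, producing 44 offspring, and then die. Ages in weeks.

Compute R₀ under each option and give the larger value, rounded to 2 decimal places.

breed at age 3: R₀ = 0.78 × (35 + 0.37 × 44) = 0.78 × 51.2800 = 39.9984
delay to age 4: R₀ = 0.78 × (0.89 × 44) = 0.78 × 39.1600 = 30.5448
Higher: breed at age 3 (39.9984).

40.00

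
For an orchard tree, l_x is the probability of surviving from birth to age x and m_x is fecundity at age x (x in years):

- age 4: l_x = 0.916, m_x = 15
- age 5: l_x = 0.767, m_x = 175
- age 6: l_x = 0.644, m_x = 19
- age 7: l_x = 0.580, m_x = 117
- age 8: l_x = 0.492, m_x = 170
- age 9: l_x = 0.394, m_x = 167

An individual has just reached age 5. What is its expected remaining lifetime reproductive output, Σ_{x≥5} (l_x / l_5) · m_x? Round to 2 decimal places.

474.26

l_5 = 0.767. Conditional survival from age 5 to x is l_x / l_5.
  x=5: (0.767/0.767) × 175 = 175.0000
  x=6: (0.644/0.767) × 19 = 15.9531
  x=7: (0.580/0.767) × 117 = 88.4746
  x=8: (0.492/0.767) × 170 = 109.0482
  x=9: (0.394/0.767) × 167 = 85.7862
Sum = 175.0000 + 15.9531 + 88.4746 + 109.0482 + 85.7862 = 474.2621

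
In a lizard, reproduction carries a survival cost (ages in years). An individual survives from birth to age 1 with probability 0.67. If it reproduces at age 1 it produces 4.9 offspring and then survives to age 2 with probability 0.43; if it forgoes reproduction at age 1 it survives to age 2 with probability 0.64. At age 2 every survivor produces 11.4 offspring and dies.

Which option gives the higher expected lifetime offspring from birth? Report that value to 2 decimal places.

6.57

breed at age 1: R₀ = 0.67 × (4.9 + 0.43 × 11.4) = 0.67 × 9.8020 = 6.5673
delay to age 2: R₀ = 0.67 × (0.64 × 11.4) = 0.67 × 7.2960 = 4.8883
Higher: breed at age 1 (6.5673).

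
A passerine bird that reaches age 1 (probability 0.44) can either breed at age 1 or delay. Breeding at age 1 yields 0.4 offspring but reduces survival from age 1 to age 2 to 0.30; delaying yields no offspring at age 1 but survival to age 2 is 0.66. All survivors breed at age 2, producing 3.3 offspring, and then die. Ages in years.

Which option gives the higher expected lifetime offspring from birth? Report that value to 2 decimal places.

breed at age 1: R₀ = 0.44 × (0.4 + 0.30 × 3.3) = 0.44 × 1.3900 = 0.6116
delay to age 2: R₀ = 0.44 × (0.66 × 3.3) = 0.44 × 2.1780 = 0.9583
Higher: delay to age 2 (0.9583).

0.96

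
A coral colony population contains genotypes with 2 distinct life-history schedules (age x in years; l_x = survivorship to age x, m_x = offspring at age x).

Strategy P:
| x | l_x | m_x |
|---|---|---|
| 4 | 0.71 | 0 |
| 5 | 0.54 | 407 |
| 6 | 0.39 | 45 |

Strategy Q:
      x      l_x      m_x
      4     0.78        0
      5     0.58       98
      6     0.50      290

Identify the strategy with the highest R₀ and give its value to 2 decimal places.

Strategy P: R₀ = 0.71×0 + 0.54×407 + 0.39×45 = 237.3300
Strategy Q: R₀ = 0.78×0 + 0.58×98 + 0.50×290 = 201.8400
Highest R₀: strategy P with 237.3300.

237.33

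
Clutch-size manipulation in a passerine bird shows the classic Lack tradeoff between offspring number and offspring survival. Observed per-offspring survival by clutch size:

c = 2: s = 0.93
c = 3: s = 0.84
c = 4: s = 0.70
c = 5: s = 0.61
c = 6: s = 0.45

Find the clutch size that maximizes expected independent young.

5

Expected independent young = c × s(c):
  c=2: 2 × 0.93 = 1.860
  c=3: 3 × 0.84 = 2.520
  c=4: 4 × 0.70 = 2.800
  c=5: 5 × 0.61 = 3.050
  c=6: 6 × 0.45 = 2.700
Maximum at c = 5 (3.050 independent young).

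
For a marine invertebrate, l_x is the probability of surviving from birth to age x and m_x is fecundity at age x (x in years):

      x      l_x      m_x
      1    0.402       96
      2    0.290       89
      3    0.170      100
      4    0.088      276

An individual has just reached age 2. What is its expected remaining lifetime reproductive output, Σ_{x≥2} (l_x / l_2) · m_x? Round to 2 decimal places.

l_2 = 0.290. Conditional survival from age 2 to x is l_x / l_2.
  x=2: (0.290/0.290) × 89 = 89.0000
  x=3: (0.170/0.290) × 100 = 58.6207
  x=4: (0.088/0.290) × 276 = 83.7517
Sum = 89.0000 + 58.6207 + 83.7517 = 231.3724

231.37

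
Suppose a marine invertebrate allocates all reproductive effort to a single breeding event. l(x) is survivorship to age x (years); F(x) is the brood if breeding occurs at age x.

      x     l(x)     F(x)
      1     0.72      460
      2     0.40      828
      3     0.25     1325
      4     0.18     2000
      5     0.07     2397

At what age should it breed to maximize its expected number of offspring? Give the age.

4

Expected offspring if breeding at age x = l(x) × F(x):
  age 1: 0.72 × 460 = 331.200
  age 2: 0.40 × 828 = 331.200
  age 3: 0.25 × 1325 = 331.250
  age 4: 0.18 × 2000 = 360.000
  age 5: 0.07 × 2397 = 167.790
Maximum at age 4 (360.000).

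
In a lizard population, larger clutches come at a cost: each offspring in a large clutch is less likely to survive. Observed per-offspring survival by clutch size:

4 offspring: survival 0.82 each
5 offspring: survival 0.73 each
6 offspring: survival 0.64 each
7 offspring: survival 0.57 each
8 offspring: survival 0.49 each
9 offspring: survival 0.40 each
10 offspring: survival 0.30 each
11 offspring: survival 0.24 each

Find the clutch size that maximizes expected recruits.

Expected recruits = c × s(c):
  c=4: 4 × 0.82 = 3.280
  c=5: 5 × 0.73 = 3.650
  c=6: 6 × 0.64 = 3.840
  c=7: 7 × 0.57 = 3.990
  c=8: 8 × 0.49 = 3.920
  c=9: 9 × 0.40 = 3.600
  c=10: 10 × 0.30 = 3.000
  c=11: 11 × 0.24 = 2.640
Maximum at c = 7 (3.990 recruits).

7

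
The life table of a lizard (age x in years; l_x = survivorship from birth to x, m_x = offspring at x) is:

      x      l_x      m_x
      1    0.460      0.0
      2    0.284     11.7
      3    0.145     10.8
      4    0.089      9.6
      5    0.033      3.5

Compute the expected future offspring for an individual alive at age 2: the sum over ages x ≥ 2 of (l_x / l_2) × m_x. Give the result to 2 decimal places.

20.63

l_2 = 0.284. Conditional survival from age 2 to x is l_x / l_2.
  x=2: (0.284/0.284) × 11.7 = 11.7000
  x=3: (0.145/0.284) × 10.8 = 5.5141
  x=4: (0.089/0.284) × 9.6 = 3.0085
  x=5: (0.033/0.284) × 3.5 = 0.4067
Sum = 11.7000 + 5.5141 + 3.0085 + 0.4067 = 20.6292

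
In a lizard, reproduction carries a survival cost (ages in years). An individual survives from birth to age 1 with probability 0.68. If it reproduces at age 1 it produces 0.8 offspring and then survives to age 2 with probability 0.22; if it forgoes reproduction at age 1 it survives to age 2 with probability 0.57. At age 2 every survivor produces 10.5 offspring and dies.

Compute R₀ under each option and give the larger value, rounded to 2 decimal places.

breed at age 1: R₀ = 0.68 × (0.8 + 0.22 × 10.5) = 0.68 × 3.1100 = 2.1148
delay to age 2: R₀ = 0.68 × (0.57 × 10.5) = 0.68 × 5.9850 = 4.0698
Higher: delay to age 2 (4.0698).

4.07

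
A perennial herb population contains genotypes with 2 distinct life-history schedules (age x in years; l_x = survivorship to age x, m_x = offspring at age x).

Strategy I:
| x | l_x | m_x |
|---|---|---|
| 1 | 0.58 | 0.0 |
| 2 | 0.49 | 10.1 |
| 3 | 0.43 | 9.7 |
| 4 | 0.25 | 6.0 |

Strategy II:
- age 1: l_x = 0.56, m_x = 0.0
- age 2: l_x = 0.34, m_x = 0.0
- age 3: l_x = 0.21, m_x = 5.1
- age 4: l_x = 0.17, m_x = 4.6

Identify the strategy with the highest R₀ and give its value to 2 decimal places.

Strategy I: R₀ = 0.58×0.0 + 0.49×10.1 + 0.43×9.7 + 0.25×6.0 = 10.6200
Strategy II: R₀ = 0.56×0.0 + 0.34×0.0 + 0.21×5.1 + 0.17×4.6 = 1.8530
Highest R₀: strategy I with 10.6200.

10.62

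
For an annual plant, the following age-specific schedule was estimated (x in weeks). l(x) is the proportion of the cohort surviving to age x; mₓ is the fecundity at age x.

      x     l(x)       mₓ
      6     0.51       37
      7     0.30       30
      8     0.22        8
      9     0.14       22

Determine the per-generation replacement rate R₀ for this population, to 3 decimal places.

32.710

R₀ = Σ l(x) mₓ:
  age 6: 0.51 × 37 = 18.8700
  age 7: 0.30 × 30 = 9.0000
  age 8: 0.22 × 8 = 1.7600
  age 9: 0.14 × 22 = 3.0800
R₀ = 18.8700 + 9.0000 + 1.7600 + 3.0800 = 32.7100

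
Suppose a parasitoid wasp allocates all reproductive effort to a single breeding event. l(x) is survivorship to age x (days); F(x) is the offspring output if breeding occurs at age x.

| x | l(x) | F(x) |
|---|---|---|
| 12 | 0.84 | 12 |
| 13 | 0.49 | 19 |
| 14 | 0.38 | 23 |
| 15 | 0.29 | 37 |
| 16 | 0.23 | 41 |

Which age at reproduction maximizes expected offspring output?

Expected offspring if breeding at age x = l(x) × F(x):
  age 12: 0.84 × 12 = 10.080
  age 13: 0.49 × 19 = 9.310
  age 14: 0.38 × 23 = 8.740
  age 15: 0.29 × 37 = 10.730
  age 16: 0.23 × 41 = 9.430
Maximum at age 15 (10.730).

15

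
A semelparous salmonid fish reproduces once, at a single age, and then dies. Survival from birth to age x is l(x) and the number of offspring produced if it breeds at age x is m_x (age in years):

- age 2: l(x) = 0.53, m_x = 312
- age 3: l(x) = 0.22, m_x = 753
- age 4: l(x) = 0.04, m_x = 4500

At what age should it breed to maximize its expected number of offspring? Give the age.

4

Expected offspring if breeding at age x = l(x) × m_x:
  age 2: 0.53 × 312 = 165.360
  age 3: 0.22 × 753 = 165.660
  age 4: 0.04 × 4500 = 180.000
Maximum at age 4 (180.000).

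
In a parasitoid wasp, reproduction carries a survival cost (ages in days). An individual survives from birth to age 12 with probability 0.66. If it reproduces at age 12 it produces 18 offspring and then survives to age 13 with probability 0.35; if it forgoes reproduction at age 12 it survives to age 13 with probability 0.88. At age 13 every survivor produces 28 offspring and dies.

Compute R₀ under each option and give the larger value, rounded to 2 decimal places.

breed at age 12: R₀ = 0.66 × (18 + 0.35 × 28) = 0.66 × 27.8000 = 18.3480
delay to age 13: R₀ = 0.66 × (0.88 × 28) = 0.66 × 24.6400 = 16.2624
Higher: breed at age 12 (18.3480).

18.35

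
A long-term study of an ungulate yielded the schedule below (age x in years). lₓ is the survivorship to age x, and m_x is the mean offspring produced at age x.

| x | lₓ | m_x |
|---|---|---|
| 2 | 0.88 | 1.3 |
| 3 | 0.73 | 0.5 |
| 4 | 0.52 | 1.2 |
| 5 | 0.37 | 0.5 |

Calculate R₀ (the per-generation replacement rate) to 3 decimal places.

2.318

R₀ = Σ lₓ m_x:
  age 2: 0.88 × 1.3 = 1.1440
  age 3: 0.73 × 0.5 = 0.3650
  age 4: 0.52 × 1.2 = 0.6240
  age 5: 0.37 × 0.5 = 0.1850
R₀ = 1.1440 + 0.3650 + 0.6240 + 0.1850 = 2.3180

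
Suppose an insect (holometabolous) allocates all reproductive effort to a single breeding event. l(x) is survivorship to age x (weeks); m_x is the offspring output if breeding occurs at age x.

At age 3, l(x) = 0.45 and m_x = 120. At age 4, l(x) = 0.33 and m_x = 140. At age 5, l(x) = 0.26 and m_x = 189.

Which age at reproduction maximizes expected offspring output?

Expected offspring if breeding at age x = l(x) × m_x:
  age 3: 0.45 × 120 = 54.000
  age 4: 0.33 × 140 = 46.200
  age 5: 0.26 × 189 = 49.140
Maximum at age 3 (54.000).

3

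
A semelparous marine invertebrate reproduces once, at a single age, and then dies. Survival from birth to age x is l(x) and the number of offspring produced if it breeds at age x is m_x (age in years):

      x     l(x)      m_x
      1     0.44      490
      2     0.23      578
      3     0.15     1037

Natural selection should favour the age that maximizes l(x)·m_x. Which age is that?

1

Expected offspring if breeding at age x = l(x) × m_x:
  age 1: 0.44 × 490 = 215.600
  age 2: 0.23 × 578 = 132.940
  age 3: 0.15 × 1037 = 155.550
Maximum at age 1 (215.600).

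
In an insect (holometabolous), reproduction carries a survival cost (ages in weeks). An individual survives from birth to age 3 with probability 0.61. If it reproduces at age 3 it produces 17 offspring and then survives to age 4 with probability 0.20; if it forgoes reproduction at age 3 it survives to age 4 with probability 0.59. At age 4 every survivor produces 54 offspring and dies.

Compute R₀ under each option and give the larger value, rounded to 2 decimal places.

breed at age 3: R₀ = 0.61 × (17 + 0.20 × 54) = 0.61 × 27.8000 = 16.9580
delay to age 4: R₀ = 0.61 × (0.59 × 54) = 0.61 × 31.8600 = 19.4346
Higher: delay to age 4 (19.4346).

19.43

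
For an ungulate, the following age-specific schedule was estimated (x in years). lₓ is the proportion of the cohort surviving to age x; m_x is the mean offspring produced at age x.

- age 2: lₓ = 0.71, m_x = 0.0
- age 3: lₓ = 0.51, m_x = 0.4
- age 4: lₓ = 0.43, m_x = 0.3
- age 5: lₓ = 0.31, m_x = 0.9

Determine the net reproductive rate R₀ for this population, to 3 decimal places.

0.612

R₀ = Σ lₓ m_x:
  age 2: 0.71 × 0.0 = 0.0000
  age 3: 0.51 × 0.4 = 0.2040
  age 4: 0.43 × 0.3 = 0.1290
  age 5: 0.31 × 0.9 = 0.2790
R₀ = 0.0000 + 0.2040 + 0.1290 + 0.2790 = 0.6120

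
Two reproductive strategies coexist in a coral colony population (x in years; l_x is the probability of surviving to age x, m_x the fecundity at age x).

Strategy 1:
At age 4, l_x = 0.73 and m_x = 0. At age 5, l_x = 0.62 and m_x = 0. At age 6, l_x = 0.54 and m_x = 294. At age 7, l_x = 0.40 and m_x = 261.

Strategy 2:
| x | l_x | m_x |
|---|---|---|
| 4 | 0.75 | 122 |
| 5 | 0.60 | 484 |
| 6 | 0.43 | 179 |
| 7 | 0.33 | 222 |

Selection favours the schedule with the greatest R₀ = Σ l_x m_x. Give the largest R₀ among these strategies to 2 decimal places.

532.13

Strategy 1: R₀ = 0.73×0 + 0.62×0 + 0.54×294 + 0.40×261 = 263.1600
Strategy 2: R₀ = 0.75×122 + 0.60×484 + 0.43×179 + 0.33×222 = 532.1300
Highest R₀: strategy 2 with 532.1300.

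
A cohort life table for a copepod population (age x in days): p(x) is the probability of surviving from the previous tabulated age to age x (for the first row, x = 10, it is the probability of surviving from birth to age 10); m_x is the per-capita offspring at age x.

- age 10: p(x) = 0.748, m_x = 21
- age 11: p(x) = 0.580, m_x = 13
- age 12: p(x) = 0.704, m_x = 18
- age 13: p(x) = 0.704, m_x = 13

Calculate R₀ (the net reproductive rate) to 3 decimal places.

Survivorship from birth: l_x = p_10·p_11·…·p_x.
  l_10 = 0.74800
  l_11 = 0.43384
  l_12 = 0.30542
  l_13 = 0.21502
R₀ = Σ l_x m_x:
  age 10: 0.74800 × 21 = 15.7080
  age 11: 0.43384 × 13 = 5.6399
  age 12: 0.30542 × 18 = 5.4976
  age 13: 0.21502 × 13 = 2.7953
R₀ = 15.7080 + 5.6399 + 5.4976 + 2.7953 = 29.6407

29.641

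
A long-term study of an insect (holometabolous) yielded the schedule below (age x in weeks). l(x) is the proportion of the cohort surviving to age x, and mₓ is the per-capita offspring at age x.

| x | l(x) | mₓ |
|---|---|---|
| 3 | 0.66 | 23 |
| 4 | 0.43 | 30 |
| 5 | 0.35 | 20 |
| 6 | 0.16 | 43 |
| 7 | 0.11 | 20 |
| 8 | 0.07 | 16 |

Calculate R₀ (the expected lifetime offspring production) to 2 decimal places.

R₀ = Σ l(x) mₓ:
  age 3: 0.66 × 23 = 15.1800
  age 4: 0.43 × 30 = 12.9000
  age 5: 0.35 × 20 = 7.0000
  age 6: 0.16 × 43 = 6.8800
  age 7: 0.11 × 20 = 2.2000
  age 8: 0.07 × 16 = 1.1200
R₀ = 15.1800 + 12.9000 + 7.0000 + 6.8800 + 2.2000 + 1.1200 = 45.2800

45.28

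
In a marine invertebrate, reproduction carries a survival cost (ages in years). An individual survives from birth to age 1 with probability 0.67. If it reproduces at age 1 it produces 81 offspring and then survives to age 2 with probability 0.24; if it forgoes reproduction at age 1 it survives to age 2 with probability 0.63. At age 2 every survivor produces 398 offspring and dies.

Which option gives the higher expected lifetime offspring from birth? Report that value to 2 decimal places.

breed at age 1: R₀ = 0.67 × (81 + 0.24 × 398) = 0.67 × 176.5200 = 118.2684
delay to age 2: R₀ = 0.67 × (0.63 × 398) = 0.67 × 250.7400 = 167.9958
Higher: delay to age 2 (167.9958).

168.00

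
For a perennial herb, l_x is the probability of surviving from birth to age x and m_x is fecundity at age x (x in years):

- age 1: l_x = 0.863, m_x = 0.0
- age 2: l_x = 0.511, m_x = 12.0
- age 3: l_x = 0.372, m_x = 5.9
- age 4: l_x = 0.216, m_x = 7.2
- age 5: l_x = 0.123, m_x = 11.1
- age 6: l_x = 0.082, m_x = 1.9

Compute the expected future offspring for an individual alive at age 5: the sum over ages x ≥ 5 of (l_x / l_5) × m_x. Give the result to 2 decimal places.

12.37

l_5 = 0.123. Conditional survival from age 5 to x is l_x / l_5.
  x=5: (0.123/0.123) × 11.1 = 11.1000
  x=6: (0.082/0.123) × 1.9 = 1.2667
Sum = 11.1000 + 1.2667 = 12.3667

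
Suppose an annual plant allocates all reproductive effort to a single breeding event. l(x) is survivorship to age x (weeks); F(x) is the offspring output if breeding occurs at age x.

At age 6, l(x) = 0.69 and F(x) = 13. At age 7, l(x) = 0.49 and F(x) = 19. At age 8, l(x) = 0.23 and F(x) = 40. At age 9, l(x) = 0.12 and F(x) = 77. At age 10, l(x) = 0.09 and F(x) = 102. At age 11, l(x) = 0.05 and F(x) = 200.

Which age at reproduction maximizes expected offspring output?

11

Expected offspring if breeding at age x = l(x) × F(x):
  age 6: 0.69 × 13 = 8.970
  age 7: 0.49 × 19 = 9.310
  age 8: 0.23 × 40 = 9.200
  age 9: 0.12 × 77 = 9.240
  age 10: 0.09 × 102 = 9.180
  age 11: 0.05 × 200 = 10.000
Maximum at age 11 (10.000).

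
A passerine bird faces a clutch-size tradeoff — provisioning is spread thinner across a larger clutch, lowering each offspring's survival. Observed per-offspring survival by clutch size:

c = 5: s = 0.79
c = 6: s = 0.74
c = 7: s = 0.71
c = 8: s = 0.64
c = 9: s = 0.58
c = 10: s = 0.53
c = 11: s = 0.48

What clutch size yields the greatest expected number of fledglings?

10

Expected fledglings = c × s(c):
  c=5: 5 × 0.79 = 3.950
  c=6: 6 × 0.74 = 4.440
  c=7: 7 × 0.71 = 4.970
  c=8: 8 × 0.64 = 5.120
  c=9: 9 × 0.58 = 5.220
  c=10: 10 × 0.53 = 5.300
  c=11: 11 × 0.48 = 5.280
Maximum at c = 10 (5.300 fledglings).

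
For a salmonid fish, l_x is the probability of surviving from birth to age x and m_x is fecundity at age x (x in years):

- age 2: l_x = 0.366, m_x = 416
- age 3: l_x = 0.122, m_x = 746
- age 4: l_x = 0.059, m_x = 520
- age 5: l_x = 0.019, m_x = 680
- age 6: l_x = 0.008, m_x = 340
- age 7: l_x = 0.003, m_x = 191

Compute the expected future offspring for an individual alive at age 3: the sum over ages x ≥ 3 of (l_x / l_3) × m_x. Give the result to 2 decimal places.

l_3 = 0.122. Conditional survival from age 3 to x is l_x / l_3.
  x=3: (0.122/0.122) × 746 = 746.0000
  x=4: (0.059/0.122) × 520 = 251.4754
  x=5: (0.019/0.122) × 680 = 105.9016
  x=6: (0.008/0.122) × 340 = 22.2951
  x=7: (0.003/0.122) × 191 = 4.6967
Sum = 746.0000 + 251.4754 + 105.9016 + 22.2951 + 4.6967 = 1130.3689

1130.37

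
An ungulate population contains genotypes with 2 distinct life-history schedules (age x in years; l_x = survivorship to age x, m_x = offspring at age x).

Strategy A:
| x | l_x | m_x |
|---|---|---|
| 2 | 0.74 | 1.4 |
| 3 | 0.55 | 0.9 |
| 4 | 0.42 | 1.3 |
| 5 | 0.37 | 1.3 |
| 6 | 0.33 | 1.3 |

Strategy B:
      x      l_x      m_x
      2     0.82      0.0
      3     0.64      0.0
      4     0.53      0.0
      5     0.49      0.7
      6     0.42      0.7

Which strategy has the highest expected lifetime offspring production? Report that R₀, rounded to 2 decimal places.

2.99

Strategy A: R₀ = 0.74×1.4 + 0.55×0.9 + 0.42×1.3 + 0.37×1.3 + 0.33×1.3 = 2.9870
Strategy B: R₀ = 0.82×0.0 + 0.64×0.0 + 0.53×0.0 + 0.49×0.7 + 0.42×0.7 = 0.6370
Highest R₀: strategy A with 2.9870.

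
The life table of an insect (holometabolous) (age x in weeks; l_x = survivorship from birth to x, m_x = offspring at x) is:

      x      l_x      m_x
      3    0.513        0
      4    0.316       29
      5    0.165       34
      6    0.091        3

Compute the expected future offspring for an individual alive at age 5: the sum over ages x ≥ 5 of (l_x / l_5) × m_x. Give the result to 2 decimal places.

l_5 = 0.165. Conditional survival from age 5 to x is l_x / l_5.
  x=5: (0.165/0.165) × 34 = 34.0000
  x=6: (0.091/0.165) × 3 = 1.6545
Sum = 34.0000 + 1.6545 = 35.6545

35.65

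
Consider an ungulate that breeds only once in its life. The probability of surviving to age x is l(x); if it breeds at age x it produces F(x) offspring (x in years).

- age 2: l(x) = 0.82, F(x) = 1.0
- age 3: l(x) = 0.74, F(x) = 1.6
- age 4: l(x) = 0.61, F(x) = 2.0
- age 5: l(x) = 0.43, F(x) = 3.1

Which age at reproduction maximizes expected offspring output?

Expected offspring if breeding at age x = l(x) × F(x):
  age 2: 0.82 × 1.0 = 0.820
  age 3: 0.74 × 1.6 = 1.184
  age 4: 0.61 × 2.0 = 1.220
  age 5: 0.43 × 3.1 = 1.333
Maximum at age 5 (1.333).

5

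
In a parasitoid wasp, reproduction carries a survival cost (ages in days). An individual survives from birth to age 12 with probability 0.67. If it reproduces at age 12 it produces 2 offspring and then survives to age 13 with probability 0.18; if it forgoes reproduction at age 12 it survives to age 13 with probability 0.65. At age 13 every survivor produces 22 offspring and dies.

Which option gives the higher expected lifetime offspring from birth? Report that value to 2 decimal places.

breed at age 12: R₀ = 0.67 × (2 + 0.18 × 22) = 0.67 × 5.9600 = 3.9932
delay to age 13: R₀ = 0.67 × (0.65 × 22) = 0.67 × 14.3000 = 9.5810
Higher: delay to age 13 (9.5810).

9.58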